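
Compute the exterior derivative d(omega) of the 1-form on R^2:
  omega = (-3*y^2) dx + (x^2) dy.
d(omega) = (2*x + 6*y) dx ∧ dy

For a 1-form omega = sum_i f_i dx_i, the exterior derivative is
  d(omega) = sum_{i < j} (∂f_j/∂x_i - ∂f_i/∂x_j) dx_i ∧ dx_j.
  coefficient of dx ∧ dy: ∂f_2/∂x - ∂f_1/∂y = ∂(x^2)/∂x - ∂(-3*y^2)/∂y = 2*x + 6*y
Assembling: d(omega) = (2*x + 6*y) dx ∧ dy.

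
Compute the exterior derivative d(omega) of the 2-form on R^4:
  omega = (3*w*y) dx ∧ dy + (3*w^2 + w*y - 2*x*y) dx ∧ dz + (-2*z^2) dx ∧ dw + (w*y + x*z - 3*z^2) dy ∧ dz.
d(omega) = (3*y) dx ∧ dy ∧ dw + (-w + 2*x + z) dx ∧ dy ∧ dz + (6*w + y + 4*z) dx ∧ dz ∧ dw + (y) dy ∧ dz ∧ dw

For a 2-form omega = sum_{i<j} g_{ij} dx_i ∧ dx_j, the exterior derivative is
  d(omega) = sum_{i<j} d(g_{ij}) ∧ dx_i ∧ dx_j = sum_{i<j, k} (∂g_{ij}/∂x_k) dx_k ∧ dx_i ∧ dx_j.
Expand each term, using dx_k ∧ dx_i ∧ dx_j = sgn(permutation) dx_{(a)} ∧ dx_{(b)} ∧ dx_{(c)} with (a < b < c) sorted:
  d(3*w*y) includes (∂/∂w)(3*w*y) dw = (3*y) dw, which multiplied by dx ∧ dy gives (3*y) dx ∧ dy ∧ dw
  d(3*w^2 + w*y - 2*x*y) includes (∂/∂y)(3*w^2 + w*y - 2*x*y) dy = (w - 2*x) dy, which multiplied by dx ∧ dz gives (-w + 2*x) dx ∧ dy ∧ dz
  d(3*w^2 + w*y - 2*x*y) includes (∂/∂w)(3*w^2 + w*y - 2*x*y) dw = (6*w + y) dw, which multiplied by dx ∧ dz gives (6*w + y) dx ∧ dz ∧ dw
  d(-2*z^2) includes (∂/∂z)(-2*z^2) dz = (-4*z) dz, which multiplied by dx ∧ dw gives (4*z) dx ∧ dz ∧ dw
  d(w*y + x*z - 3*z^2) includes (∂/∂x)(w*y + x*z - 3*z^2) dx = (z) dx, which multiplied by dy ∧ dz gives (z) dx ∧ dy ∧ dz
  d(w*y + x*z - 3*z^2) includes (∂/∂w)(w*y + x*z - 3*z^2) dw = (y) dw, which multiplied by dy ∧ dz gives (y) dy ∧ dz ∧ dw
Collecting like 3-forms: d(omega) = (3*y) dx ∧ dy ∧ dw + (-w + 2*x + z) dx ∧ dy ∧ dz + (6*w + y + 4*z) dx ∧ dz ∧ dw + (y) dy ∧ dz ∧ dw.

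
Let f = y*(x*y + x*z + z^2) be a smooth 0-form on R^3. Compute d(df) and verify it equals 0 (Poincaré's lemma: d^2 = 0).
d(df) = 0

Step 1: df = sum_i (∂f/∂x_i) dx_i = (y*(y + z)) dx + (2*x*y + x*z + z^2) dy + (y*(x + 2*z)) dz.
Step 2: Apply d again. Using the 1-form formula, the coefficient of dx ∧ dy in d(df) is ∂^2 f/∂x ∂y - ∂^2 f/∂y ∂x = (2*y + z) - (2*y + z) = 0 (equality of mixed partials for smooth f).
Similarly for dx ∧ dz and dy ∧ dz — all coefficients vanish. So d(df) = 0.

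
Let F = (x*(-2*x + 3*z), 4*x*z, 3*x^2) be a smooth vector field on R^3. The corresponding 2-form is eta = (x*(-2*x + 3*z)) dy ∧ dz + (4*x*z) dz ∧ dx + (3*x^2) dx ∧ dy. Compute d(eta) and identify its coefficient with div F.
d(eta) = (-4*x + 3*z) dx ∧ dy ∧ dz; div F = -4*x + 3*z

For a 2-form in R^3 of the form above, applying d gives a 3-form with coefficient ∂P/∂x + ∂Q/∂y + ∂R/∂z:
  ∂P/∂x = -4*x + 3*z
  ∂Q/∂y = 0
  ∂R/∂z = 0
Sum = -4*x + 3*z, which is exactly div F.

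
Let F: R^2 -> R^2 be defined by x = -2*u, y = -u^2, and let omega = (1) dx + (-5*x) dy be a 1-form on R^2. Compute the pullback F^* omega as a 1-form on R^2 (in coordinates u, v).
F^* omega = (-20*u^2 - 2) du

Using F^*(f dg) = (f ∘ F) d(g ∘ F), substitute each coordinate x_i by F_i(u, v) in f_i, and replace dx_i by d F_i = (∂F_i/∂u) du + (∂F_i/∂v) dv.
  For the x component: f_1(F) = 1; d F_1 = (-2) du + (0) dv
  For the y component: f_2(F) = 10*u; d F_2 = (-2*u) du + (0) dv
Combining and collecting du, dv coefficients:
  coeff of du: -20*u^2 - 2
  coeff of dv: 0
F^* omega = (-20*u^2 - 2) du.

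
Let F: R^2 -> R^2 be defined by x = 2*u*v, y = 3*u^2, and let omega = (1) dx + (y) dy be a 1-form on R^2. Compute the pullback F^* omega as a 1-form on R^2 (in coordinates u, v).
F^* omega = (18*u^3 + 2*v) du + (2*u) dv

Using F^*(f dg) = (f ∘ F) d(g ∘ F), substitute each coordinate x_i by F_i(u, v) in f_i, and replace dx_i by d F_i = (∂F_i/∂u) du + (∂F_i/∂v) dv.
  For the x component: f_1(F) = 1; d F_1 = (2*v) du + (2*u) dv
  For the y component: f_2(F) = 3*u^2; d F_2 = (6*u) du + (0) dv
Combining and collecting du, dv coefficients:
  coeff of du: 18*u^3 + 2*v
  coeff of dv: 2*u
F^* omega = (18*u^3 + 2*v) du + (2*u) dv.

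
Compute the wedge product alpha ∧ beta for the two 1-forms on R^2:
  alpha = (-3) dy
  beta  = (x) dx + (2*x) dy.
alpha ∧ beta = (3*x) dx ∧ dy

Distribute the wedge, using dx_i ∧ dx_j = -dx_j ∧ dx_i and dx_i ∧ dx_i = 0. For each pair (i, j) with i < j, the coefficient of dx_i ∧ dx_j in alpha ∧ beta is (alpha_i * beta_j - alpha_j * beta_i). Collecting: alpha ∧ beta = (3*x) dx ∧ dy.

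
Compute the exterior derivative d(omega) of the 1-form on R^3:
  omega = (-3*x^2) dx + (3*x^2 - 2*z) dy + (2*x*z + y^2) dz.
d(omega) = (6*x) dx ∧ dy + (2*z) dx ∧ dz + (2*y + 2) dy ∧ dz

For a 1-form omega = sum_i f_i dx_i, the exterior derivative is
  d(omega) = sum_{i < j} (∂f_j/∂x_i - ∂f_i/∂x_j) dx_i ∧ dx_j.
  coefficient of dx ∧ dy: ∂f_2/∂x - ∂f_1/∂y = ∂(3*x^2 - 2*z)/∂x - ∂(-3*x^2)/∂y = 6*x
  coefficient of dx ∧ dz: ∂f_3/∂x - ∂f_1/∂z = ∂(2*x*z + y^2)/∂x - ∂(-3*x^2)/∂z = 2*z
  coefficient of dy ∧ dz: ∂f_3/∂y - ∂f_2/∂z = ∂(2*x*z + y^2)/∂y - ∂(3*x^2 - 2*z)/∂z = 2*y + 2
Assembling: d(omega) = (6*x) dx ∧ dy + (2*z) dx ∧ dz + (2*y + 2) dy ∧ dz.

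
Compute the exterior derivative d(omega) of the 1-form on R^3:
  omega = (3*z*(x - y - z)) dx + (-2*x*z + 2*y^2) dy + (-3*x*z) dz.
d(omega) = (z) dx ∧ dy + (-3*x + 3*y + 3*z) dx ∧ dz + (2*x) dy ∧ dz

For a 1-form omega = sum_i f_i dx_i, the exterior derivative is
  d(omega) = sum_{i < j} (∂f_j/∂x_i - ∂f_i/∂x_j) dx_i ∧ dx_j.
  coefficient of dx ∧ dy: ∂f_2/∂x - ∂f_1/∂y = ∂(-2*x*z + 2*y^2)/∂x - ∂(3*z*(x - y - z))/∂y = z
  coefficient of dx ∧ dz: ∂f_3/∂x - ∂f_1/∂z = ∂(-3*x*z)/∂x - ∂(3*z*(x - y - z))/∂z = -3*x + 3*y + 3*z
  coefficient of dy ∧ dz: ∂f_3/∂y - ∂f_2/∂z = ∂(-3*x*z)/∂y - ∂(-2*x*z + 2*y^2)/∂z = 2*x
Assembling: d(omega) = (z) dx ∧ dy + (-3*x + 3*y + 3*z) dx ∧ dz + (2*x) dy ∧ dz.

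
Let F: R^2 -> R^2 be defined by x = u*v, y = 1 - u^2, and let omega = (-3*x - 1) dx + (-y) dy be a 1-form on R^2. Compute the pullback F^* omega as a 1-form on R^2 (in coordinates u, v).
F^* omega = (-2*u^3 - 3*u*v^2 + 2*u - v) du + (u*(-3*u*v - 1)) dv

Using F^*(f dg) = (f ∘ F) d(g ∘ F), substitute each coordinate x_i by F_i(u, v) in f_i, and replace dx_i by d F_i = (∂F_i/∂u) du + (∂F_i/∂v) dv.
  For the x component: f_1(F) = -3*u*v - 1; d F_1 = (v) du + (u) dv
  For the y component: f_2(F) = u^2 - 1; d F_2 = (-2*u) du + (0) dv
Combining and collecting du, dv coefficients:
  coeff of du: -2*u^3 - 3*u*v^2 + 2*u - v
  coeff of dv: u*(-3*u*v - 1)
F^* omega = (-2*u^3 - 3*u*v^2 + 2*u - v) du + (u*(-3*u*v - 1)) dv.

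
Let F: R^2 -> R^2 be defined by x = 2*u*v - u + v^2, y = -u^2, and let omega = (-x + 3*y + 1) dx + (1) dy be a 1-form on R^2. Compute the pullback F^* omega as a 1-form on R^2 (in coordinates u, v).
F^* omega = (-6*u^2*v + 3*u^2 - 4*u*v^2 + 4*u*v - 3*u - 2*v^3 + v^2 + 2*v - 1) du + (-6*u^3 - 10*u^2*v + 2*u^2 - 6*u*v^2 + 2*u*v + 2*u - 2*v^3 + 2*v) dv

Using F^*(f dg) = (f ∘ F) d(g ∘ F), substitute each coordinate x_i by F_i(u, v) in f_i, and replace dx_i by d F_i = (∂F_i/∂u) du + (∂F_i/∂v) dv.
  For the x component: f_1(F) = -3*u^2 - 2*u*v + u - v^2 + 1; d F_1 = (2*v - 1) du + (2*u + 2*v) dv
  For the y component: f_2(F) = 1; d F_2 = (-2*u) du + (0) dv
Combining and collecting du, dv coefficients:
  coeff of du: -6*u^2*v + 3*u^2 - 4*u*v^2 + 4*u*v - 3*u - 2*v^3 + v^2 + 2*v - 1
  coeff of dv: -6*u^3 - 10*u^2*v + 2*u^2 - 6*u*v^2 + 2*u*v + 2*u - 2*v^3 + 2*v
F^* omega = (-6*u^2*v + 3*u^2 - 4*u*v^2 + 4*u*v - 3*u - 2*v^3 + v^2 + 2*v - 1) du + (-6*u^3 - 10*u^2*v + 2*u^2 - 6*u*v^2 + 2*u*v + 2*u - 2*v^3 + 2*v) dv.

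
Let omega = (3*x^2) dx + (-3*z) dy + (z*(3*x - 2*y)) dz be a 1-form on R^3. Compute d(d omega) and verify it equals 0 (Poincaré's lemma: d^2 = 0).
d(d omega) = 0

Step 1: d omega = sum_{i<j} (∂f_j/∂x_i - ∂f_i/∂x_j) dx_i ∧ dx_j:
  coeff of dx ∧ dy: 0
  coeff of dx ∧ dz: 3*z
  coeff of dy ∧ dz: 3 - 2*z
Step 2: Apply d again to each 2-form coefficient. The only possible 3-form in R^3 is dx ∧ dy ∧ dz, with coefficient
  ∂(coeff of dy∧dz)/∂x - ∂(coeff of dx∧dz)/∂y + ∂(coeff of dx∧dy)/∂z
  = ∂/∂x (3 - 2*z) - ∂/∂y (3*z) + ∂/∂z (0).
Each of these terms simplifies to sums of mixed partials that cancel in pairs. The result is 0 (by equality of mixed partials for smooth functions — Schwarz / Clairaut).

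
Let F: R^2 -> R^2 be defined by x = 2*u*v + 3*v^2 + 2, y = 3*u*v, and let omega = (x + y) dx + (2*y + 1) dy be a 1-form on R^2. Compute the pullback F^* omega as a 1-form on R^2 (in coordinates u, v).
F^* omega = (v*(28*u*v + 6*v^2 + 7)) du + (28*u^2*v + 36*u*v^2 + 7*u + 18*v^3 + 12*v) dv

Using F^*(f dg) = (f ∘ F) d(g ∘ F), substitute each coordinate x_i by F_i(u, v) in f_i, and replace dx_i by d F_i = (∂F_i/∂u) du + (∂F_i/∂v) dv.
  For the x component: f_1(F) = 5*u*v + 3*v^2 + 2; d F_1 = (2*v) du + (2*u + 6*v) dv
  For the y component: f_2(F) = 6*u*v + 1; d F_2 = (3*v) du + (3*u) dv
Combining and collecting du, dv coefficients:
  coeff of du: v*(28*u*v + 6*v^2 + 7)
  coeff of dv: 28*u^2*v + 36*u*v^2 + 7*u + 18*v^3 + 12*v
F^* omega = (v*(28*u*v + 6*v^2 + 7)) du + (28*u^2*v + 36*u*v^2 + 7*u + 18*v^3 + 12*v) dv.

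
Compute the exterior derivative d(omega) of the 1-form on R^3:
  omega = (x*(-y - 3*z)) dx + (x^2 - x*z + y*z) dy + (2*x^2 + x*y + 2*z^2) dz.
d(omega) = (3*x - z) dx ∧ dy + (7*x + y) dx ∧ dz + (2*x - y) dy ∧ dz

For a 1-form omega = sum_i f_i dx_i, the exterior derivative is
  d(omega) = sum_{i < j} (∂f_j/∂x_i - ∂f_i/∂x_j) dx_i ∧ dx_j.
  coefficient of dx ∧ dy: ∂f_2/∂x - ∂f_1/∂y = ∂(x^2 - x*z + y*z)/∂x - ∂(x*(-y - 3*z))/∂y = 3*x - z
  coefficient of dx ∧ dz: ∂f_3/∂x - ∂f_1/∂z = ∂(2*x^2 + x*y + 2*z^2)/∂x - ∂(x*(-y - 3*z))/∂z = 7*x + y
  coefficient of dy ∧ dz: ∂f_3/∂y - ∂f_2/∂z = ∂(2*x^2 + x*y + 2*z^2)/∂y - ∂(x^2 - x*z + y*z)/∂z = 2*x - y
Assembling: d(omega) = (3*x - z) dx ∧ dy + (7*x + y) dx ∧ dz + (2*x - y) dy ∧ dz.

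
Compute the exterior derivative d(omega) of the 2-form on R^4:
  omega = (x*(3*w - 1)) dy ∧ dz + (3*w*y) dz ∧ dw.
d(omega) = (3*w - 1) dx ∧ dy ∧ dz + (3*w + 3*x) dy ∧ dz ∧ dw

For a 2-form omega = sum_{i<j} g_{ij} dx_i ∧ dx_j, the exterior derivative is
  d(omega) = sum_{i<j} d(g_{ij}) ∧ dx_i ∧ dx_j = sum_{i<j, k} (∂g_{ij}/∂x_k) dx_k ∧ dx_i ∧ dx_j.
Expand each term, using dx_k ∧ dx_i ∧ dx_j = sgn(permutation) dx_{(a)} ∧ dx_{(b)} ∧ dx_{(c)} with (a < b < c) sorted:
  d(x*(3*w - 1)) includes (∂/∂x)(x*(3*w - 1)) dx = (3*w - 1) dx, which multiplied by dy ∧ dz gives (3*w - 1) dx ∧ dy ∧ dz
  d(x*(3*w - 1)) includes (∂/∂w)(x*(3*w - 1)) dw = (3*x) dw, which multiplied by dy ∧ dz gives (3*x) dy ∧ dz ∧ dw
  d(3*w*y) includes (∂/∂y)(3*w*y) dy = (3*w) dy, which multiplied by dz ∧ dw gives (3*w) dy ∧ dz ∧ dw
Collecting like 3-forms: d(omega) = (3*w - 1) dx ∧ dy ∧ dz + (3*w + 3*x) dy ∧ dz ∧ dw.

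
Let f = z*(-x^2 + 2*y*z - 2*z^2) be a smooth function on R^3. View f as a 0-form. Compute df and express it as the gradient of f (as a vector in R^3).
df = (-2*x*z) dx + (2*z^2) dy + (-x^2 + 4*y*z - 6*z^2) dz; grad f = (-2*x*z, 2*z^2, -x^2 + 4*y*z - 6*z^2)

For a 0-form f, d f = (∂f/∂x) dx + (∂f/∂y) dy + (∂f/∂z) dz. The components of the vector representation are exactly the entries of grad f in Cartesian coordinates:
  ∂f/∂x = -2*x*z
  ∂f/∂y = 2*z^2
  ∂f/∂z = -x^2 + 4*y*z - 6*z^2.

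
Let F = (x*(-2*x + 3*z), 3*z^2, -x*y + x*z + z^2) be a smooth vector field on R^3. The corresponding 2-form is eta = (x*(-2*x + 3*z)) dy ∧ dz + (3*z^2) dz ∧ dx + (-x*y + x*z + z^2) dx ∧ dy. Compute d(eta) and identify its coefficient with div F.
d(eta) = (-3*x + 5*z) dx ∧ dy ∧ dz; div F = -3*x + 5*z

For a 2-form in R^3 of the form above, applying d gives a 3-form with coefficient ∂P/∂x + ∂Q/∂y + ∂R/∂z:
  ∂P/∂x = -4*x + 3*z
  ∂Q/∂y = 0
  ∂R/∂z = x + 2*z
Sum = -3*x + 5*z, which is exactly div F.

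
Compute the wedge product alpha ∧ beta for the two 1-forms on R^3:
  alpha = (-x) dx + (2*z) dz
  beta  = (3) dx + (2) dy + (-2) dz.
alpha ∧ beta = (-2*x) dx ∧ dy + (2*x - 6*z) dx ∧ dz + (-4*z) dy ∧ dz

Distribute the wedge, using dx_i ∧ dx_j = -dx_j ∧ dx_i and dx_i ∧ dx_i = 0. For each pair (i, j) with i < j, the coefficient of dx_i ∧ dx_j in alpha ∧ beta is (alpha_i * beta_j - alpha_j * beta_i). Collecting: alpha ∧ beta = (-2*x) dx ∧ dy + (2*x - 6*z) dx ∧ dz + (-4*z) dy ∧ dz.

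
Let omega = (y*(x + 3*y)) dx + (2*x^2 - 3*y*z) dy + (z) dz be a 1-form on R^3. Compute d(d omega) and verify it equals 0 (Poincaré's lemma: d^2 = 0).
d(d omega) = 0

Step 1: d omega = sum_{i<j} (∂f_j/∂x_i - ∂f_i/∂x_j) dx_i ∧ dx_j:
  coeff of dx ∧ dy: 3*x - 6*y
  coeff of dx ∧ dz: 0
  coeff of dy ∧ dz: 3*y
Step 2: Apply d again to each 2-form coefficient. The only possible 3-form in R^3 is dx ∧ dy ∧ dz, with coefficient
  ∂(coeff of dy∧dz)/∂x - ∂(coeff of dx∧dz)/∂y + ∂(coeff of dx∧dy)/∂z
  = ∂/∂x (3*y) - ∂/∂y (0) + ∂/∂z (3*x - 6*y).
Each of these terms simplifies to sums of mixed partials that cancel in pairs. The result is 0 (by equality of mixed partials for smooth functions — Schwarz / Clairaut).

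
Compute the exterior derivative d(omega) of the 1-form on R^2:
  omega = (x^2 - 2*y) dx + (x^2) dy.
d(omega) = (2*x + 2) dx ∧ dy

For a 1-form omega = sum_i f_i dx_i, the exterior derivative is
  d(omega) = sum_{i < j} (∂f_j/∂x_i - ∂f_i/∂x_j) dx_i ∧ dx_j.
  coefficient of dx ∧ dy: ∂f_2/∂x - ∂f_1/∂y = ∂(x^2)/∂x - ∂(x^2 - 2*y)/∂y = 2*x + 2
Assembling: d(omega) = (2*x + 2) dx ∧ dy.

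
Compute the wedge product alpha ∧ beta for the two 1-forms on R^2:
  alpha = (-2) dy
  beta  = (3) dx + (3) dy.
alpha ∧ beta = (6) dx ∧ dy

Distribute the wedge, using dx_i ∧ dx_j = -dx_j ∧ dx_i and dx_i ∧ dx_i = 0. For each pair (i, j) with i < j, the coefficient of dx_i ∧ dx_j in alpha ∧ beta is (alpha_i * beta_j - alpha_j * beta_i). Collecting: alpha ∧ beta = (6) dx ∧ dy.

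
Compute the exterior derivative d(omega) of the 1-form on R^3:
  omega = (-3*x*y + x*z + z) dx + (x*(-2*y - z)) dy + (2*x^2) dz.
d(omega) = (3*x - 2*y - z) dx ∧ dy + (3*x - 1) dx ∧ dz + (x) dy ∧ dz

For a 1-form omega = sum_i f_i dx_i, the exterior derivative is
  d(omega) = sum_{i < j} (∂f_j/∂x_i - ∂f_i/∂x_j) dx_i ∧ dx_j.
  coefficient of dx ∧ dy: ∂f_2/∂x - ∂f_1/∂y = ∂(x*(-2*y - z))/∂x - ∂(-3*x*y + x*z + z)/∂y = 3*x - 2*y - z
  coefficient of dx ∧ dz: ∂f_3/∂x - ∂f_1/∂z = ∂(2*x^2)/∂x - ∂(-3*x*y + x*z + z)/∂z = 3*x - 1
  coefficient of dy ∧ dz: ∂f_3/∂y - ∂f_2/∂z = ∂(2*x^2)/∂y - ∂(x*(-2*y - z))/∂z = x
Assembling: d(omega) = (3*x - 2*y - z) dx ∧ dy + (3*x - 1) dx ∧ dz + (x) dy ∧ dz.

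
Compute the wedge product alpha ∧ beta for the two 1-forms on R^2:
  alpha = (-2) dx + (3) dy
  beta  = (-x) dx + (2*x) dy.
alpha ∧ beta = (-x) dx ∧ dy

Distribute the wedge, using dx_i ∧ dx_j = -dx_j ∧ dx_i and dx_i ∧ dx_i = 0. For each pair (i, j) with i < j, the coefficient of dx_i ∧ dx_j in alpha ∧ beta is (alpha_i * beta_j - alpha_j * beta_i). Collecting: alpha ∧ beta = (-x) dx ∧ dy.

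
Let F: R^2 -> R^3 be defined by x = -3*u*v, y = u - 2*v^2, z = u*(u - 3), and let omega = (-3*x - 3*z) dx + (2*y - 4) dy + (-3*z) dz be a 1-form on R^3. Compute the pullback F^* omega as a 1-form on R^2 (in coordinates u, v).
F^* omega = (-6*u^3 + 9*u^2*v + 27*u^2 - 27*u*v^2 - 27*u*v - 25*u - 4*v^2 - 4) du + (9*u^3 - 27*u^2*v - 27*u^2 - 8*u*v + 16*v^3 + 16*v) dv

Using F^*(f dg) = (f ∘ F) d(g ∘ F), substitute each coordinate x_i by F_i(u, v) in f_i, and replace dx_i by d F_i = (∂F_i/∂u) du + (∂F_i/∂v) dv.
  For the x component: f_1(F) = 3*u*(-u + 3*v + 3); d F_1 = (-3*v) du + (-3*u) dv
  For the y component: f_2(F) = 2*u - 4*v^2 - 4; d F_2 = (1) du + (-4*v) dv
  For the z component: f_3(F) = 3*u*(3 - u); d F_3 = (2*u - 3) du + (0) dv
Combining and collecting du, dv coefficients:
  coeff of du: -6*u^3 + 9*u^2*v + 27*u^2 - 27*u*v^2 - 27*u*v - 25*u - 4*v^2 - 4
  coeff of dv: 9*u^3 - 27*u^2*v - 27*u^2 - 8*u*v + 16*v^3 + 16*v
F^* omega = (-6*u^3 + 9*u^2*v + 27*u^2 - 27*u*v^2 - 27*u*v - 25*u - 4*v^2 - 4) du + (9*u^3 - 27*u^2*v - 27*u^2 - 8*u*v + 16*v^3 + 16*v) dv.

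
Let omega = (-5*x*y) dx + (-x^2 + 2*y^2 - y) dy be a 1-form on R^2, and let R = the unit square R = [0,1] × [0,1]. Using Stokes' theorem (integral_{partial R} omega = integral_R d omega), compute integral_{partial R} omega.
integral_(partial R) omega = 3/2

Stokes: integral_partial_R omega = integral_R d omega with d omega = (∂Q/∂x - ∂P/∂y) dx ∧ dy.
  ∂Q/∂x = -2*x
  ∂P/∂y = -5*x
  integrand = ∂Q/∂x - ∂P/∂y = 3*x.
Integrating over R: integral_0^1 integral_0^1 (3*x) dx dy = 3/2.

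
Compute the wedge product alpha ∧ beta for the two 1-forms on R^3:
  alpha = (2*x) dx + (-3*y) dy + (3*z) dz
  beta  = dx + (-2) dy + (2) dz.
alpha ∧ beta = (-4*x + 3*y) dx ∧ dy + (4*x - 3*z) dx ∧ dz + (-6*y + 6*z) dy ∧ dz

Distribute the wedge, using dx_i ∧ dx_j = -dx_j ∧ dx_i and dx_i ∧ dx_i = 0. For each pair (i, j) with i < j, the coefficient of dx_i ∧ dx_j in alpha ∧ beta is (alpha_i * beta_j - alpha_j * beta_i). Collecting: alpha ∧ beta = (-4*x + 3*y) dx ∧ dy + (4*x - 3*z) dx ∧ dz + (-6*y + 6*z) dy ∧ dz.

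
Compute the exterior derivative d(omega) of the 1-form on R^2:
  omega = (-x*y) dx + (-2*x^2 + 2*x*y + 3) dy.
d(omega) = (-3*x + 2*y) dx ∧ dy

For a 1-form omega = sum_i f_i dx_i, the exterior derivative is
  d(omega) = sum_{i < j} (∂f_j/∂x_i - ∂f_i/∂x_j) dx_i ∧ dx_j.
  coefficient of dx ∧ dy: ∂f_2/∂x - ∂f_1/∂y = ∂(-2*x^2 + 2*x*y + 3)/∂x - ∂(-x*y)/∂y = -3*x + 2*y
Assembling: d(omega) = (-3*x + 2*y) dx ∧ dy.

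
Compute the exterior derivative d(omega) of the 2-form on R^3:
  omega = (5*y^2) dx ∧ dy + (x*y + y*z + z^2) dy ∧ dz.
d(omega) = (y) dx ∧ dy ∧ dz

For a 2-form omega = sum_{i<j} g_{ij} dx_i ∧ dx_j, the exterior derivative is
  d(omega) = sum_{i<j} d(g_{ij}) ∧ dx_i ∧ dx_j = sum_{i<j, k} (∂g_{ij}/∂x_k) dx_k ∧ dx_i ∧ dx_j.
Expand each term, using dx_k ∧ dx_i ∧ dx_j = sgn(permutation) dx_{(a)} ∧ dx_{(b)} ∧ dx_{(c)} with (a < b < c) sorted:
  d(x*y + y*z + z^2) includes (∂/∂x)(x*y + y*z + z^2) dx = (y) dx, which multiplied by dy ∧ dz gives (y) dx ∧ dy ∧ dz
Collecting like 3-forms: d(omega) = (y) dx ∧ dy ∧ dz.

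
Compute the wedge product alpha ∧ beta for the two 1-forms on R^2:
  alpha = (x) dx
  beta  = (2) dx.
alpha ∧ beta = 0

Distribute the wedge, using dx_i ∧ dx_j = -dx_j ∧ dx_i and dx_i ∧ dx_i = 0. For each pair (i, j) with i < j, the coefficient of dx_i ∧ dx_j in alpha ∧ beta is (alpha_i * beta_j - alpha_j * beta_i). Collecting: alpha ∧ beta = 0.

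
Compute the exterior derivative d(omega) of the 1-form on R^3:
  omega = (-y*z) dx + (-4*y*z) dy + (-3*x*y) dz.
d(omega) = (z) dx ∧ dy + (-2*y) dx ∧ dz + (-3*x + 4*y) dy ∧ dz

For a 1-form omega = sum_i f_i dx_i, the exterior derivative is
  d(omega) = sum_{i < j} (∂f_j/∂x_i - ∂f_i/∂x_j) dx_i ∧ dx_j.
  coefficient of dx ∧ dy: ∂f_2/∂x - ∂f_1/∂y = ∂(-4*y*z)/∂x - ∂(-y*z)/∂y = z
  coefficient of dx ∧ dz: ∂f_3/∂x - ∂f_1/∂z = ∂(-3*x*y)/∂x - ∂(-y*z)/∂z = -2*y
  coefficient of dy ∧ dz: ∂f_3/∂y - ∂f_2/∂z = ∂(-3*x*y)/∂y - ∂(-4*y*z)/∂z = -3*x + 4*y
Assembling: d(omega) = (z) dx ∧ dy + (-2*y) dx ∧ dz + (-3*x + 4*y) dy ∧ dz.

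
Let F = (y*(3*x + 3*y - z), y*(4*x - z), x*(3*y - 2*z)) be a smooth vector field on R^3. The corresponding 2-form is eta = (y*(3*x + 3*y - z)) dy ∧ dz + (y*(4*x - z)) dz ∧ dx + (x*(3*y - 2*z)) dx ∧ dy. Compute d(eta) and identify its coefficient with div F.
d(eta) = (2*x + 3*y - z) dx ∧ dy ∧ dz; div F = 2*x + 3*y - z

For a 2-form in R^3 of the form above, applying d gives a 3-form with coefficient ∂P/∂x + ∂Q/∂y + ∂R/∂z:
  ∂P/∂x = 3*y
  ∂Q/∂y = 4*x - z
  ∂R/∂z = -2*x
Sum = 2*x + 3*y - z, which is exactly div F.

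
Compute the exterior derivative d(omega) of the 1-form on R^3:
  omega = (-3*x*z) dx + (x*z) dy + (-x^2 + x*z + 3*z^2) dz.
d(omega) = (z) dx ∧ dy + (x + z) dx ∧ dz + (-x) dy ∧ dz

For a 1-form omega = sum_i f_i dx_i, the exterior derivative is
  d(omega) = sum_{i < j} (∂f_j/∂x_i - ∂f_i/∂x_j) dx_i ∧ dx_j.
  coefficient of dx ∧ dy: ∂f_2/∂x - ∂f_1/∂y = ∂(x*z)/∂x - ∂(-3*x*z)/∂y = z
  coefficient of dx ∧ dz: ∂f_3/∂x - ∂f_1/∂z = ∂(-x^2 + x*z + 3*z^2)/∂x - ∂(-3*x*z)/∂z = x + z
  coefficient of dy ∧ dz: ∂f_3/∂y - ∂f_2/∂z = ∂(-x^2 + x*z + 3*z^2)/∂y - ∂(x*z)/∂z = -x
Assembling: d(omega) = (z) dx ∧ dy + (x + z) dx ∧ dz + (-x) dy ∧ dz.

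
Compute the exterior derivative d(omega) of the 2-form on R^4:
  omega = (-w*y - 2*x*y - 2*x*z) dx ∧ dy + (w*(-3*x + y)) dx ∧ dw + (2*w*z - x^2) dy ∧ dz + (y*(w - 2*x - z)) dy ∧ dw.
d(omega) = (-4*x) dx ∧ dy ∧ dz + (-w - 3*y) dx ∧ dy ∧ dw + (y + 2*z) dy ∧ dz ∧ dw

For a 2-form omega = sum_{i<j} g_{ij} dx_i ∧ dx_j, the exterior derivative is
  d(omega) = sum_{i<j} d(g_{ij}) ∧ dx_i ∧ dx_j = sum_{i<j, k} (∂g_{ij}/∂x_k) dx_k ∧ dx_i ∧ dx_j.
Expand each term, using dx_k ∧ dx_i ∧ dx_j = sgn(permutation) dx_{(a)} ∧ dx_{(b)} ∧ dx_{(c)} with (a < b < c) sorted:
  d(-w*y - 2*x*y - 2*x*z) includes (∂/∂z)(-w*y - 2*x*y - 2*x*z) dz = (-2*x) dz, which multiplied by dx ∧ dy gives (-2*x) dx ∧ dy ∧ dz
  d(-w*y - 2*x*y - 2*x*z) includes (∂/∂w)(-w*y - 2*x*y - 2*x*z) dw = (-y) dw, which multiplied by dx ∧ dy gives (-y) dx ∧ dy ∧ dw
  d(w*(-3*x + y)) includes (∂/∂y)(w*(-3*x + y)) dy = (w) dy, which multiplied by dx ∧ dw gives (-w) dx ∧ dy ∧ dw
  d(2*w*z - x^2) includes (∂/∂x)(2*w*z - x^2) dx = (-2*x) dx, which multiplied by dy ∧ dz gives (-2*x) dx ∧ dy ∧ dz
  d(2*w*z - x^2) includes (∂/∂w)(2*w*z - x^2) dw = (2*z) dw, which multiplied by dy ∧ dz gives (2*z) dy ∧ dz ∧ dw
  d(y*(w - 2*x - z)) includes (∂/∂x)(y*(w - 2*x - z)) dx = (-2*y) dx, which multiplied by dy ∧ dw gives (-2*y) dx ∧ dy ∧ dw
  d(y*(w - 2*x - z)) includes (∂/∂z)(y*(w - 2*x - z)) dz = (-y) dz, which multiplied by dy ∧ dw gives (y) dy ∧ dz ∧ dw
Collecting like 3-forms: d(omega) = (-4*x) dx ∧ dy ∧ dz + (-w - 3*y) dx ∧ dy ∧ dw + (y + 2*z) dy ∧ dz ∧ dw.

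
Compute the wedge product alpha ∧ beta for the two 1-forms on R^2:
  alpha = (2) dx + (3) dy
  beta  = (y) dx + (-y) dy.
alpha ∧ beta = (-5*y) dx ∧ dy

Distribute the wedge, using dx_i ∧ dx_j = -dx_j ∧ dx_i and dx_i ∧ dx_i = 0. For each pair (i, j) with i < j, the coefficient of dx_i ∧ dx_j in alpha ∧ beta is (alpha_i * beta_j - alpha_j * beta_i). Collecting: alpha ∧ beta = (-5*y) dx ∧ dy.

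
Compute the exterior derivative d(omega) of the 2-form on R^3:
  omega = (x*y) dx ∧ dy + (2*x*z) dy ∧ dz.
d(omega) = (2*z) dx ∧ dy ∧ dz

For a 2-form omega = sum_{i<j} g_{ij} dx_i ∧ dx_j, the exterior derivative is
  d(omega) = sum_{i<j} d(g_{ij}) ∧ dx_i ∧ dx_j = sum_{i<j, k} (∂g_{ij}/∂x_k) dx_k ∧ dx_i ∧ dx_j.
Expand each term, using dx_k ∧ dx_i ∧ dx_j = sgn(permutation) dx_{(a)} ∧ dx_{(b)} ∧ dx_{(c)} with (a < b < c) sorted:
  d(2*x*z) includes (∂/∂x)(2*x*z) dx = (2*z) dx, which multiplied by dy ∧ dz gives (2*z) dx ∧ dy ∧ dz
Collecting like 3-forms: d(omega) = (2*z) dx ∧ dy ∧ dz.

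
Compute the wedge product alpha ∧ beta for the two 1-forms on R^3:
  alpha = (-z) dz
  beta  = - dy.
alpha ∧ beta = (-z) dy ∧ dz

Distribute the wedge, using dx_i ∧ dx_j = -dx_j ∧ dx_i and dx_i ∧ dx_i = 0. For each pair (i, j) with i < j, the coefficient of dx_i ∧ dx_j in alpha ∧ beta is (alpha_i * beta_j - alpha_j * beta_i). Collecting: alpha ∧ beta = (-z) dy ∧ dz.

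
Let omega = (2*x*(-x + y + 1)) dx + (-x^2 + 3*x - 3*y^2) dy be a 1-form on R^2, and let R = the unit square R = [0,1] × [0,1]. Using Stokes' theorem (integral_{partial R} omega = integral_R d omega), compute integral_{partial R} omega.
integral_(partial R) omega = 1

Stokes: integral_partial_R omega = integral_R d omega with d omega = (∂Q/∂x - ∂P/∂y) dx ∧ dy.
  ∂Q/∂x = 3 - 2*x
  ∂P/∂y = 2*x
  integrand = ∂Q/∂x - ∂P/∂y = 3 - 4*x.
Integrating over R: integral_0^1 integral_0^1 (3 - 4*x) dx dy = 1.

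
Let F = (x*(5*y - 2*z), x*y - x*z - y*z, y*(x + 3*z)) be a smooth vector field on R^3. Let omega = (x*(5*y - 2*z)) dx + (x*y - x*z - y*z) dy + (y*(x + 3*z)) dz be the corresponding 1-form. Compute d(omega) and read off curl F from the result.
d(omega) = (2*x + y + 3*z) dy ∧ dz + (-2*x - y) dz ∧ dx + (-5*x + y - z) dx ∧ dy; curl F = (2*x + y + 3*z, -2*x - y, -5*x + y - z)

d omega = sum_{i<j} (∂f_j/∂x_i - ∂f_i/∂x_j) dx_i ∧ dx_j. Under the identification (dy ∧ dz, dz ∧ dx, dx ∧ dy) ↔ (e_x, e_y, e_z), the coefficients are exactly the components of curl F. Compute:
  ∂R/∂y - ∂Q/∂z = (x + 3*z) - (-x - y) = 2*x + y + 3*z
  ∂P/∂z - ∂R/∂x = (-2*x) - (y) = -2*x - y
  ∂Q/∂x - ∂P/∂y = (y - z) - (5*x) = -5*x + y - z.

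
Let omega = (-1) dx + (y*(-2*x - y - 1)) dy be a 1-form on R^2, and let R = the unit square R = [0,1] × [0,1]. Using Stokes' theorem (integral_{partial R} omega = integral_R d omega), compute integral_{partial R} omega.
integral_(partial R) omega = -1

Stokes: integral_partial_R omega = integral_R d omega with d omega = (∂Q/∂x - ∂P/∂y) dx ∧ dy.
  ∂Q/∂x = -2*y
  ∂P/∂y = 0
  integrand = ∂Q/∂x - ∂P/∂y = -2*y.
Integrating over R: integral_0^1 integral_0^1 (-2*y) dx dy = -1.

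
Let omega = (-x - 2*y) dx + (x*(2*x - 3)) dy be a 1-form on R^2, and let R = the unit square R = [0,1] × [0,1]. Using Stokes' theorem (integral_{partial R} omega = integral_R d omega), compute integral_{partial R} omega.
integral_(partial R) omega = 1

Stokes: integral_partial_R omega = integral_R d omega with d omega = (∂Q/∂x - ∂P/∂y) dx ∧ dy.
  ∂Q/∂x = 4*x - 3
  ∂P/∂y = -2
  integrand = ∂Q/∂x - ∂P/∂y = 4*x - 1.
Integrating over R: integral_0^1 integral_0^1 (4*x - 1) dx dy = 1.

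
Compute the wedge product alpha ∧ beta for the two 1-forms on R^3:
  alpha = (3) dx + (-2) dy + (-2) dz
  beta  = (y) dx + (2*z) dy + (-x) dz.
alpha ∧ beta = (2*y + 6*z) dx ∧ dy + (-3*x + 2*y) dx ∧ dz + (2*x + 4*z) dy ∧ dz

Distribute the wedge, using dx_i ∧ dx_j = -dx_j ∧ dx_i and dx_i ∧ dx_i = 0. For each pair (i, j) with i < j, the coefficient of dx_i ∧ dx_j in alpha ∧ beta is (alpha_i * beta_j - alpha_j * beta_i). Collecting: alpha ∧ beta = (2*y + 6*z) dx ∧ dy + (-3*x + 2*y) dx ∧ dz + (2*x + 4*z) dy ∧ dz.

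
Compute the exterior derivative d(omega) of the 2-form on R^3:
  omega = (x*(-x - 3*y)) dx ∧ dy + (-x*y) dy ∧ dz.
d(omega) = (-y) dx ∧ dy ∧ dz

For a 2-form omega = sum_{i<j} g_{ij} dx_i ∧ dx_j, the exterior derivative is
  d(omega) = sum_{i<j} d(g_{ij}) ∧ dx_i ∧ dx_j = sum_{i<j, k} (∂g_{ij}/∂x_k) dx_k ∧ dx_i ∧ dx_j.
Expand each term, using dx_k ∧ dx_i ∧ dx_j = sgn(permutation) dx_{(a)} ∧ dx_{(b)} ∧ dx_{(c)} with (a < b < c) sorted:
  d(-x*y) includes (∂/∂x)(-x*y) dx = (-y) dx, which multiplied by dy ∧ dz gives (-y) dx ∧ dy ∧ dz
Collecting like 3-forms: d(omega) = (-y) dx ∧ dy ∧ dz.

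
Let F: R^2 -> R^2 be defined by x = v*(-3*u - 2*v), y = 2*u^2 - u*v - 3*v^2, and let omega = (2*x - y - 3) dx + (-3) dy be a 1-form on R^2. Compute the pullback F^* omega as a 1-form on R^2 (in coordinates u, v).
F^* omega = (6*u^2*v + 15*u*v^2 - 12*u + 3*v^3 + 12*v) du + (6*u^3 + 23*u^2*v + 23*u*v^2 + 12*u + 4*v^3 + 30*v) dv

Using F^*(f dg) = (f ∘ F) d(g ∘ F), substitute each coordinate x_i by F_i(u, v) in f_i, and replace dx_i by d F_i = (∂F_i/∂u) du + (∂F_i/∂v) dv.
  For the x component: f_1(F) = -2*u^2 - 5*u*v - v^2 - 3; d F_1 = (-3*v) du + (-3*u - 4*v) dv
  For the y component: f_2(F) = -3; d F_2 = (4*u - v) du + (-u - 6*v) dv
Combining and collecting du, dv coefficients:
  coeff of du: 6*u^2*v + 15*u*v^2 - 12*u + 3*v^3 + 12*v
  coeff of dv: 6*u^3 + 23*u^2*v + 23*u*v^2 + 12*u + 4*v^3 + 30*v
F^* omega = (6*u^2*v + 15*u*v^2 - 12*u + 3*v^3 + 12*v) du + (6*u^3 + 23*u^2*v + 23*u*v^2 + 12*u + 4*v^3 + 30*v) dv.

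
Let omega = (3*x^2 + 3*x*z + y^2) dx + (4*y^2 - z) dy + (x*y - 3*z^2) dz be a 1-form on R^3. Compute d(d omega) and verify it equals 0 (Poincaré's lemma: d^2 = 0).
d(d omega) = 0

Step 1: d omega = sum_{i<j} (∂f_j/∂x_i - ∂f_i/∂x_j) dx_i ∧ dx_j:
  coeff of dx ∧ dy: -2*y
  coeff of dx ∧ dz: -3*x + y
  coeff of dy ∧ dz: x + 1
Step 2: Apply d again to each 2-form coefficient. The only possible 3-form in R^3 is dx ∧ dy ∧ dz, with coefficient
  ∂(coeff of dy∧dz)/∂x - ∂(coeff of dx∧dz)/∂y + ∂(coeff of dx∧dy)/∂z
  = ∂/∂x (x + 1) - ∂/∂y (-3*x + y) + ∂/∂z (-2*y).
Each of these terms simplifies to sums of mixed partials that cancel in pairs. The result is 0 (by equality of mixed partials for smooth functions — Schwarz / Clairaut).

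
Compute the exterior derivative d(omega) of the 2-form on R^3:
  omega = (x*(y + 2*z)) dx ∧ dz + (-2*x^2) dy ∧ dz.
d(omega) = (-5*x) dx ∧ dy ∧ dz

For a 2-form omega = sum_{i<j} g_{ij} dx_i ∧ dx_j, the exterior derivative is
  d(omega) = sum_{i<j} d(g_{ij}) ∧ dx_i ∧ dx_j = sum_{i<j, k} (∂g_{ij}/∂x_k) dx_k ∧ dx_i ∧ dx_j.
Expand each term, using dx_k ∧ dx_i ∧ dx_j = sgn(permutation) dx_{(a)} ∧ dx_{(b)} ∧ dx_{(c)} with (a < b < c) sorted:
  d(x*(y + 2*z)) includes (∂/∂y)(x*(y + 2*z)) dy = (x) dy, which multiplied by dx ∧ dz gives (-x) dx ∧ dy ∧ dz
  d(-2*x^2) includes (∂/∂x)(-2*x^2) dx = (-4*x) dx, which multiplied by dy ∧ dz gives (-4*x) dx ∧ dy ∧ dz
Collecting like 3-forms: d(omega) = (-5*x) dx ∧ dy ∧ dz.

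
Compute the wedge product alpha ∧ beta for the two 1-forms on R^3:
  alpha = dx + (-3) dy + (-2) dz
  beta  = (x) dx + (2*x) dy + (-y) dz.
alpha ∧ beta = (5*x) dx ∧ dy + (2*x - y) dx ∧ dz + (4*x + 3*y) dy ∧ dz

Distribute the wedge, using dx_i ∧ dx_j = -dx_j ∧ dx_i and dx_i ∧ dx_i = 0. For each pair (i, j) with i < j, the coefficient of dx_i ∧ dx_j in alpha ∧ beta is (alpha_i * beta_j - alpha_j * beta_i). Collecting: alpha ∧ beta = (5*x) dx ∧ dy + (2*x - y) dx ∧ dz + (4*x + 3*y) dy ∧ dz.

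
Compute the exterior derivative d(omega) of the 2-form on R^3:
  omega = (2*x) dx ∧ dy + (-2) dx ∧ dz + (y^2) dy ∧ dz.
d(omega) = 0

For a 2-form omega = sum_{i<j} g_{ij} dx_i ∧ dx_j, the exterior derivative is
  d(omega) = sum_{i<j} d(g_{ij}) ∧ dx_i ∧ dx_j = sum_{i<j, k} (∂g_{ij}/∂x_k) dx_k ∧ dx_i ∧ dx_j.
Expand each term, using dx_k ∧ dx_i ∧ dx_j = sgn(permutation) dx_{(a)} ∧ dx_{(b)} ∧ dx_{(c)} with (a < b < c) sorted:

Collecting like 3-forms: d(omega) = 0.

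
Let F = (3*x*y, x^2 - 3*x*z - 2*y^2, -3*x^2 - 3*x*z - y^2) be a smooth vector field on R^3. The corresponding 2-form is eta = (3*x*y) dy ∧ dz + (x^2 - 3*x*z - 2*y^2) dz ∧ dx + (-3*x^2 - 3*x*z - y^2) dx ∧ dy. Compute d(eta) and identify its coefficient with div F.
d(eta) = (-3*x - y) dx ∧ dy ∧ dz; div F = -3*x - y

For a 2-form in R^3 of the form above, applying d gives a 3-form with coefficient ∂P/∂x + ∂Q/∂y + ∂R/∂z:
  ∂P/∂x = 3*y
  ∂Q/∂y = -4*y
  ∂R/∂z = -3*x
Sum = -3*x - y, which is exactly div F.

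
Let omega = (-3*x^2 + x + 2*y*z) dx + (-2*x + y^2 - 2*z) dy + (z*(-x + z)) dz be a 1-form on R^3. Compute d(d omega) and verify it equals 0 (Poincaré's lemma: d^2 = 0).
d(d omega) = 0

Step 1: d omega = sum_{i<j} (∂f_j/∂x_i - ∂f_i/∂x_j) dx_i ∧ dx_j:
  coeff of dx ∧ dy: -2*z - 2
  coeff of dx ∧ dz: -2*y - z
  coeff of dy ∧ dz: 2
Step 2: Apply d again to each 2-form coefficient. The only possible 3-form in R^3 is dx ∧ dy ∧ dz, with coefficient
  ∂(coeff of dy∧dz)/∂x - ∂(coeff of dx∧dz)/∂y + ∂(coeff of dx∧dy)/∂z
  = ∂/∂x (2) - ∂/∂y (-2*y - z) + ∂/∂z (-2*z - 2).
Each of these terms simplifies to sums of mixed partials that cancel in pairs. The result is 0 (by equality of mixed partials for smooth functions — Schwarz / Clairaut).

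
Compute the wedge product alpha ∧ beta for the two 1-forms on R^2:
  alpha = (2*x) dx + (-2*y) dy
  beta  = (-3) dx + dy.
alpha ∧ beta = (2*x - 6*y) dx ∧ dy

Distribute the wedge, using dx_i ∧ dx_j = -dx_j ∧ dx_i and dx_i ∧ dx_i = 0. For each pair (i, j) with i < j, the coefficient of dx_i ∧ dx_j in alpha ∧ beta is (alpha_i * beta_j - alpha_j * beta_i). Collecting: alpha ∧ beta = (2*x - 6*y) dx ∧ dy.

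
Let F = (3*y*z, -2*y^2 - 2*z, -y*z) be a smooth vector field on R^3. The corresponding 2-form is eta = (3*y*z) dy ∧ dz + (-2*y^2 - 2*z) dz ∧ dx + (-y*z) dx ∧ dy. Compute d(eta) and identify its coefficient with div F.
d(eta) = (-5*y) dx ∧ dy ∧ dz; div F = -5*y

For a 2-form in R^3 of the form above, applying d gives a 3-form with coefficient ∂P/∂x + ∂Q/∂y + ∂R/∂z:
  ∂P/∂x = 0
  ∂Q/∂y = -4*y
  ∂R/∂z = -y
Sum = -5*y, which is exactly div F.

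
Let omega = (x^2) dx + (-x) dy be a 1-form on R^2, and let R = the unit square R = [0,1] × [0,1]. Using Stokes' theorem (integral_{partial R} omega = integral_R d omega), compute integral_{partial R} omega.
integral_(partial R) omega = -1

Stokes: integral_partial_R omega = integral_R d omega with d omega = (∂Q/∂x - ∂P/∂y) dx ∧ dy.
  ∂Q/∂x = -1
  ∂P/∂y = 0
  integrand = ∂Q/∂x - ∂P/∂y = -1.
Integrating over R: integral_0^1 integral_0^1 (-1) dx dy = -1.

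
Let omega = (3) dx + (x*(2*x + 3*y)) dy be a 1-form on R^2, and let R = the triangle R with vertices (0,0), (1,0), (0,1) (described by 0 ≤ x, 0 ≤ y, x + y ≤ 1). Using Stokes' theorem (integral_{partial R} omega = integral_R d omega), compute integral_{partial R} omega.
integral_(partial R) omega = 7/6

Stokes: integral_partial_R omega = integral_R d omega with d omega = (∂Q/∂x - ∂P/∂y) dx ∧ dy.
  ∂Q/∂x = 4*x + 3*y
  ∂P/∂y = 0
  integrand = ∂Q/∂x - ∂P/∂y = 4*x + 3*y.
Integrating over R: integral_0^1 integral_0^{1-x} (4*x + 3*y) dy dx = 7/6.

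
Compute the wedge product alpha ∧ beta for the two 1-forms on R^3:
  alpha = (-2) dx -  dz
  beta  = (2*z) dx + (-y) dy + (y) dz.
alpha ∧ beta = (2*y) dx ∧ dy + (-2*y + 2*z) dx ∧ dz + (-y) dy ∧ dz

Distribute the wedge, using dx_i ∧ dx_j = -dx_j ∧ dx_i and dx_i ∧ dx_i = 0. For each pair (i, j) with i < j, the coefficient of dx_i ∧ dx_j in alpha ∧ beta is (alpha_i * beta_j - alpha_j * beta_i). Collecting: alpha ∧ beta = (2*y) dx ∧ dy + (-2*y + 2*z) dx ∧ dz + (-y) dy ∧ dz.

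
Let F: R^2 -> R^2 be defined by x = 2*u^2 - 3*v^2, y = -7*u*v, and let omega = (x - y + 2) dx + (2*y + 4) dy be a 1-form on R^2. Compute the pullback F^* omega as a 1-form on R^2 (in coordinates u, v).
F^* omega = (8*u^3 + 28*u^2*v + 86*u*v^2 + 8*u - 28*v) du + (86*u^2*v - 42*u*v^2 - 28*u + 18*v^3 - 12*v) dv

Using F^*(f dg) = (f ∘ F) d(g ∘ F), substitute each coordinate x_i by F_i(u, v) in f_i, and replace dx_i by d F_i = (∂F_i/∂u) du + (∂F_i/∂v) dv.
  For the x component: f_1(F) = 2*u^2 + 7*u*v - 3*v^2 + 2; d F_1 = (4*u) du + (-6*v) dv
  For the y component: f_2(F) = -14*u*v + 4; d F_2 = (-7*v) du + (-7*u) dv
Combining and collecting du, dv coefficients:
  coeff of du: 8*u^3 + 28*u^2*v + 86*u*v^2 + 8*u - 28*v
  coeff of dv: 86*u^2*v - 42*u*v^2 - 28*u + 18*v^3 - 12*v
F^* omega = (8*u^3 + 28*u^2*v + 86*u*v^2 + 8*u - 28*v) du + (86*u^2*v - 42*u*v^2 - 28*u + 18*v^3 - 12*v) dv.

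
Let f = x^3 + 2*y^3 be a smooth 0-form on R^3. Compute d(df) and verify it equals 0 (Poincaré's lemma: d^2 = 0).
d(df) = 0

Step 1: df = sum_i (∂f/∂x_i) dx_i = (3*x^2) dx + (6*y^2) dy + (0) dz.
Step 2: Apply d again. Using the 1-form formula, the coefficient of dx ∧ dy in d(df) is ∂^2 f/∂x ∂y - ∂^2 f/∂y ∂x = (0) - (0) = 0 (equality of mixed partials for smooth f).
Similarly for dx ∧ dz and dy ∧ dz — all coefficients vanish. So d(df) = 0.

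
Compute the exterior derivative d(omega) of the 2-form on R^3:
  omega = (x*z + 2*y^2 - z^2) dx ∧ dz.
d(omega) = (-4*y) dx ∧ dy ∧ dz

For a 2-form omega = sum_{i<j} g_{ij} dx_i ∧ dx_j, the exterior derivative is
  d(omega) = sum_{i<j} d(g_{ij}) ∧ dx_i ∧ dx_j = sum_{i<j, k} (∂g_{ij}/∂x_k) dx_k ∧ dx_i ∧ dx_j.
Expand each term, using dx_k ∧ dx_i ∧ dx_j = sgn(permutation) dx_{(a)} ∧ dx_{(b)} ∧ dx_{(c)} with (a < b < c) sorted:
  d(x*z + 2*y^2 - z^2) includes (∂/∂y)(x*z + 2*y^2 - z^2) dy = (4*y) dy, which multiplied by dx ∧ dz gives (-4*y) dx ∧ dy ∧ dz
Collecting like 3-forms: d(omega) = (-4*y) dx ∧ dy ∧ dz.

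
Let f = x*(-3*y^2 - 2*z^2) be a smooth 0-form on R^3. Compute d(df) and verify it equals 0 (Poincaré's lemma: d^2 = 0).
d(df) = 0

Step 1: df = sum_i (∂f/∂x_i) dx_i = (-3*y^2 - 2*z^2) dx + (-6*x*y) dy + (-4*x*z) dz.
Step 2: Apply d again. Using the 1-form formula, the coefficient of dx ∧ dy in d(df) is ∂^2 f/∂x ∂y - ∂^2 f/∂y ∂x = (-6*y) - (-6*y) = 0 (equality of mixed partials for smooth f).
Similarly for dx ∧ dz and dy ∧ dz — all coefficients vanish. So d(df) = 0.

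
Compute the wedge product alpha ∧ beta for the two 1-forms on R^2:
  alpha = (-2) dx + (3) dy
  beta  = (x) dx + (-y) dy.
alpha ∧ beta = (-3*x + 2*y) dx ∧ dy

Distribute the wedge, using dx_i ∧ dx_j = -dx_j ∧ dx_i and dx_i ∧ dx_i = 0. For each pair (i, j) with i < j, the coefficient of dx_i ∧ dx_j in alpha ∧ beta is (alpha_i * beta_j - alpha_j * beta_i). Collecting: alpha ∧ beta = (-3*x + 2*y) dx ∧ dy.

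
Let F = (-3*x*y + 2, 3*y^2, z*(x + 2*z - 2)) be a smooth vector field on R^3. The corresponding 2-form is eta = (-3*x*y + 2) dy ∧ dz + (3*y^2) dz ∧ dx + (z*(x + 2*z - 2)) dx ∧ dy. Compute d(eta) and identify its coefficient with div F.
d(eta) = (x + 3*y + 4*z - 2) dx ∧ dy ∧ dz; div F = x + 3*y + 4*z - 2

For a 2-form in R^3 of the form above, applying d gives a 3-form with coefficient ∂P/∂x + ∂Q/∂y + ∂R/∂z:
  ∂P/∂x = -3*y
  ∂Q/∂y = 6*y
  ∂R/∂z = x + 4*z - 2
Sum = x + 3*y + 4*z - 2, which is exactly div F.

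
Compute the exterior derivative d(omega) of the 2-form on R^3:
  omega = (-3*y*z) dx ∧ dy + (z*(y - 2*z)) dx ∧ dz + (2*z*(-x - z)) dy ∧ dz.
d(omega) = (-3*y - 3*z) dx ∧ dy ∧ dz

For a 2-form omega = sum_{i<j} g_{ij} dx_i ∧ dx_j, the exterior derivative is
  d(omega) = sum_{i<j} d(g_{ij}) ∧ dx_i ∧ dx_j = sum_{i<j, k} (∂g_{ij}/∂x_k) dx_k ∧ dx_i ∧ dx_j.
Expand each term, using dx_k ∧ dx_i ∧ dx_j = sgn(permutation) dx_{(a)} ∧ dx_{(b)} ∧ dx_{(c)} with (a < b < c) sorted:
  d(-3*y*z) includes (∂/∂z)(-3*y*z) dz = (-3*y) dz, which multiplied by dx ∧ dy gives (-3*y) dx ∧ dy ∧ dz
  d(z*(y - 2*z)) includes (∂/∂y)(z*(y - 2*z)) dy = (z) dy, which multiplied by dx ∧ dz gives (-z) dx ∧ dy ∧ dz
  d(2*z*(-x - z)) includes (∂/∂x)(2*z*(-x - z)) dx = (-2*z) dx, which multiplied by dy ∧ dz gives (-2*z) dx ∧ dy ∧ dz
Collecting like 3-forms: d(omega) = (-3*y - 3*z) dx ∧ dy ∧ dz.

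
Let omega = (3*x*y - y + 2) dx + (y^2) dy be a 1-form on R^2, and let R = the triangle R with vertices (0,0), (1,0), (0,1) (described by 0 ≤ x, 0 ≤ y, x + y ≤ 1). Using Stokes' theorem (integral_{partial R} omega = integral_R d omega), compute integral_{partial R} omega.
integral_(partial R) omega = 0

Stokes: integral_partial_R omega = integral_R d omega with d omega = (∂Q/∂x - ∂P/∂y) dx ∧ dy.
  ∂Q/∂x = 0
  ∂P/∂y = 3*x - 1
  integrand = ∂Q/∂x - ∂P/∂y = 1 - 3*x.
Integrating over R: integral_0^1 integral_0^{1-x} (1 - 3*x) dy dx = 0.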